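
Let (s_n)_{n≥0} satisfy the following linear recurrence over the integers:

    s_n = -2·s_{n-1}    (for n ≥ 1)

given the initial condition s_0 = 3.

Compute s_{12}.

s_1 = -2·3 = -6
s_2 = -2·-6 = 12
s_3 = -2·12 = -24
s_4 = -2·-24 = 48
s_5 = -2·48 = -96
s_6 = -2·-96 = 192
s_7 = -2·192 = -384
s_8 = -2·-384 = 768
s_9 = -2·768 = -1536
s_10 = -2·-1536 = 3072
s_11 = -2·3072 = -6144
s_12 = -2·-6144 = 12288

12288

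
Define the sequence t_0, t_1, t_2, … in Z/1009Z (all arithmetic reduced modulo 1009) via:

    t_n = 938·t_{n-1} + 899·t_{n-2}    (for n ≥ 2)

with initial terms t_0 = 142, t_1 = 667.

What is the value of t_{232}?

t_2 = 938·667 + 899·142 = 590
t_3 = 938·590 + 899·667 = 775
t_4 = 938·775 + 899·590 = 146
t_5 = 938·146 + 899·775 = 239
t_6 = 938·239 + 899·146 = 268
t_7 = 938·268 + 899·239 = 87
Continuing the recurrence:
  t_8 = 667;  t_9 = 586;  t_10 = 50;  t_11 = 602;  t_12 = 190;  t_13 = 1
  t_14 = 218;  t_15 = 556;  t_16 = 111;  t_17 = 580;  t_18 = 87;  t_19 = 653
  t_20 = 571;  t_21 = 637;  t_22 = 935;  t_23 = 769;  t_24 = 964;  t_25 = 334
  t_26 = 407;  t_27 = 957;  t_28 = 291;  t_29 = 194;  t_30 = 630;  t_31 = 524
  t_32 = 450;  t_33 = 211;  t_34 = 95;  t_35 = 315;  t_36 = 482;  t_37 = 749
  t_38 = 755;  t_39 = 220;  t_40 = 212;  t_41 = 99;  t_42 = 930;  t_43 = 773
  t_44 = 221;  t_45 = 179;  t_46 = 314;  t_47 = 394;  t_48 = 44;  t_49 = 959
  t_50 = 728;  t_51 = 226;  t_52 = 738;  t_53 = 435;  t_54 = 943;  t_55 = 223
  t_56 = 508;  t_57 = 951;  t_58 = 706;  t_59 = 650;  t_60 = 297;  t_61 = 241
  t_62 = 669;  t_63 = 657;  t_64 = 843;  t_65 = 56;  t_66 = 158;  t_67 = 784
  t_68 = 613;  t_69 = 398;  t_70 = 167;  t_71 = 867;  t_72 = 793;  t_73 = 686
  t_74 = 279;  t_75 = 586;  t_76 = 352;  t_77 = 349;  t_78 = 68;  t_79 = 169
  t_80 = 701;  t_81 = 251;  t_82 = 924;  t_83 = 623;  t_84 = 432;  t_85 = 689
  t_86 = 425;  t_87 = 989;  t_88 = 75;  t_89 = 911;  t_90 = 726;  t_91 = 603
  t_92 = 425;  t_93 = 359;  t_94 = 409;  t_95 = 83;  t_96 = 576;  t_97 = 424
  t_98 = 373;  t_99 = 534;  t_100 = 767;  t_101 = 820;  t_102 = 688;  t_103 = 194
  t_104 = 347;  t_105 = 437;  t_106 = 424;  t_107 = 528;  t_108 = 628;  t_109 = 250
  t_110 = 953;  t_111 = 692;  t_112 = 415;  t_113 = 360;  t_114 = 429;  t_115 = 571
  t_116 = 52;  t_117 = 92;  t_118 = 865;  t_119 = 104;  t_120 = 384;  t_121 = 647
  t_122 = 615;  t_123 = 191;  t_124 = 518;  t_125 = 734;  t_126 = 887;  t_127 = 570
  t_128 = 193;  t_129 = 281;  t_130 = 188;  t_131 = 138;  t_132 = 801;  t_133 = 597
  t_134 = 673;  t_135 = 564;  t_136 = 952;  t_137 = 529;  t_138 = 999;  t_139 = 33
  t_140 = 775;  t_141 = 876;  t_142 = 877;  t_143 = 795;  t_144 = 453;  t_145 = 458
  t_146 = 390;  t_147 = 632;  t_148 = 11;  t_149 = 329;  t_150 = 656;  t_151 = 981
  t_152 = 458;  t_153 = 832;  t_154 = 529;  t_155 = 73;  t_156 = 194;  t_157 = 394
  t_158 = 127;  t_159 = 111;  t_160 = 347;  t_161 = 486;  t_162 = 981;  t_163 = 996
  t_164 = 976;  t_165 = 746;  t_166 = 105;  t_167 = 286;  t_168 = 432;  t_169 = 426
  t_170 = 936;  t_171 = 701;  t_172 = 637;  t_173 = 761;  t_174 = 6;  t_175 = 620
  t_176 = 725;  t_177 = 396;  t_178 = 97;  t_179 = 3;  t_180 = 216;  t_181 = 478
  t_182 = 824;  t_183 = 915;  t_184 = 790;  t_185 = 664;  t_186 = 153;  t_187 = 853
  t_188 = 300;  t_189 = 905;  t_190 = 618;  t_191 = 859;  t_192 = 183;  t_193 = 480
  t_194 = 276;  t_195 = 252;  t_196 = 180;  t_197 = 869;  t_198 = 230;  t_199 = 79
  t_200 = 370;  t_201 = 355;  t_202 = 689;  t_203 = 823;  t_204 = 983;  t_205 = 108
  t_206 = 237;  t_207 = 554;  t_208 = 181;  t_209 = 875;  t_210 = 703;  t_211 = 142
  t_212 = 371;  t_213 = 417;  t_214 = 213;  t_215 = 556;  t_216 = 661;  t_217 = 881
  t_218 = 954;  t_219 = 832;  t_220 = 455;  t_221 = 282;  t_222 = 558;  t_223 = 1001
  t_224 = 737;  t_225 = 12;  t_226 = 816;  t_227 = 275;  t_228 = 696;  t_229 = 45
  t_230 = 965
t_231 = 938·965 + 899·45 = 192
t_232 = 938·192 + 899·965 = 289

289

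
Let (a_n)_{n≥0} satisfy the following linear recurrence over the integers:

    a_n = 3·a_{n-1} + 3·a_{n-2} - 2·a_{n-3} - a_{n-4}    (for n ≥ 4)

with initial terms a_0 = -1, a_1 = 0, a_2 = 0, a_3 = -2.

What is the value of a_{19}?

a_4 = 3·-2 + 3·0 + -2·0 + -1·-1 = -5
a_5 = 3·-5 + 3·-2 + -2·0 + -1·0 = -21
a_6 = 3·-21 + 3·-5 + -2·-2 + -1·0 = -74
a_7 = 3·-74 + 3·-21 + -2·-5 + -1·-2 = -273
a_8 = 3·-273 + 3·-74 + -2·-21 + -1·-5 = -994
a_9 = 3·-994 + 3·-273 + -2·-74 + -1·-21 = -3632
a_10 = 3·-3632 + 3·-994 + -2·-273 + -1·-74 = -13258
a_11 = 3·-13258 + 3·-3632 + -2·-994 + -1·-273 = -48409
a_12 = 3·-48409 + 3·-13258 + -2·-3632 + -1·-994 = -176743
a_13 = 3·-176743 + 3·-48409 + -2·-13258 + -1·-3632 = -645308
a_14 = 3·-645308 + 3·-176743 + -2·-48409 + -1·-13258 = -2356077
a_15 = 3·-2356077 + 3·-645308 + -2·-176743 + -1·-48409 = -8602260
a_16 = 3·-8602260 + 3·-2356077 + -2·-645308 + -1·-176743 = -31407652
a_17 = 3·-31407652 + 3·-8602260 + -2·-2356077 + -1·-645308 = -114672274
a_18 = 3·-114672274 + 3·-31407652 + -2·-8602260 + -1·-2356077 = -418679181
a_19 = 3·-418679181 + 3·-114672274 + -2·-31407652 + -1·-8602260 = -1528636801

-1528636801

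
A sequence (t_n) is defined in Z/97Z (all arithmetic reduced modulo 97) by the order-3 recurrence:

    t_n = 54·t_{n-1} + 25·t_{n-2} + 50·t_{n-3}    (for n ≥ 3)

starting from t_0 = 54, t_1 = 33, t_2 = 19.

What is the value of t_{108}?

t_3 = 54·19 + 25·33 + 50·54 = 89
t_4 = 54·89 + 25·19 + 50·33 = 44
t_5 = 54·44 + 25·89 + 50·19 = 22
t_6 = 54·22 + 25·44 + 50·89 = 45
t_7 = 54·45 + 25·22 + 50·44 = 39
t_8 = 54·39 + 25·45 + 50·22 = 63
t_9 = 54·63 + 25·39 + 50·45 = 31
t_10 = 54·31 + 25·63 + 50·39 = 58
t_11 = 54·58 + 25·31 + 50·63 = 73
t_12 = 54·73 + 25·58 + 50·31 = 55
t_13 = 54·55 + 25·73 + 50·58 = 32
t_14 = 54·32 + 25·55 + 50·73 = 60
t_15 = 54·60 + 25·32 + 50·55 = 0
t_16 = 54·0 + 25·60 + 50·32 = 93
t_17 = 54·93 + 25·0 + 50·60 = 68
t_18 = 54·68 + 25·93 + 50·0 = 80
t_19 = 54·80 + 25·68 + 50·93 = 0
t_20 = 54·0 + 25·80 + 50·68 = 65
t_21 = 54·65 + 25·0 + 50·80 = 41
t_22 = 54·41 + 25·65 + 50·0 = 56
t_23 = 54·56 + 25·41 + 50·65 = 24
t_24 = 54·24 + 25·56 + 50·41 = 90
t_25 = 54·90 + 25·24 + 50·56 = 15
t_26 = 54·15 + 25·90 + 50·24 = 89
t_27 = 54·89 + 25·15 + 50·90 = 78
t_28 = 54·78 + 25·89 + 50·15 = 9
t_29 = 54·9 + 25·78 + 50·89 = 96
t_30 = 54·96 + 25·9 + 50·78 = 94
t_31 = 54·94 + 25·96 + 50·9 = 69
t_32 = 54·69 + 25·94 + 50·96 = 12
t_33 = 54·12 + 25·69 + 50·94 = 89
t_34 = 54·89 + 25·12 + 50·69 = 20
t_35 = 54·20 + 25·89 + 50·12 = 25
t_36 = 54·25 + 25·20 + 50·89 = 92
t_37 = 54·92 + 25·25 + 50·20 = 94
t_38 = 54·94 + 25·92 + 50·25 = 90
t_39 = 54·90 + 25·94 + 50·92 = 73
t_40 = 54·73 + 25·90 + 50·94 = 28
t_41 = 54·28 + 25·73 + 50·90 = 77
t_42 = 54·77 + 25·28 + 50·73 = 69
t_43 = 54·69 + 25·77 + 50·28 = 67
t_44 = 54·67 + 25·69 + 50·77 = 75
t_45 = 54·75 + 25·67 + 50·69 = 57
t_46 = 54·57 + 25·75 + 50·67 = 58
t_47 = 54·58 + 25·57 + 50·75 = 62
t_48 = 54·62 + 25·58 + 50·57 = 82
t_49 = 54·82 + 25·62 + 50·58 = 51
t_50 = 54·51 + 25·82 + 50·62 = 47
t_51 = 54·47 + 25·51 + 50·82 = 56
t_52 = 54·56 + 25·47 + 50·51 = 56
t_53 = 54·56 + 25·56 + 50·47 = 81
t_54 = 54·81 + 25·56 + 50·56 = 38
t_55 = 54·38 + 25·81 + 50·56 = 87
t_56 = 54·87 + 25·38 + 50·81 = 95
t_57 = 54·95 + 25·87 + 50·38 = 87
t_58 = 54·87 + 25·95 + 50·87 = 74
t_59 = 54·74 + 25·87 + 50·95 = 57
t_60 = 54·57 + 25·74 + 50·87 = 63
t_61 = 54·63 + 25·57 + 50·74 = 88
t_62 = 54·88 + 25·63 + 50·57 = 59
t_63 = 54·59 + 25·88 + 50·63 = 0
t_64 = 54·0 + 25·59 + 50·88 = 55
t_65 = 54·55 + 25·0 + 50·59 = 3
t_66 = 54·3 + 25·55 + 50·0 = 82
t_67 = 54·82 + 25·3 + 50·55 = 75
t_68 = 54·75 + 25·82 + 50·3 = 42
t_69 = 54·42 + 25·75 + 50·82 = 95
t_70 = 54·95 + 25·42 + 50·75 = 36
t_71 = 54·36 + 25·95 + 50·42 = 17
t_72 = 54·17 + 25·36 + 50·95 = 69
t_73 = 54·69 + 25·17 + 50·36 = 34
t_74 = 54·34 + 25·69 + 50·17 = 46
t_75 = 54·46 + 25·34 + 50·69 = 91
t_76 = 54·91 + 25·46 + 50·34 = 4
t_77 = 54·4 + 25·91 + 50·46 = 38
t_78 = 54·38 + 25·4 + 50·91 = 9
t_79 = 54·9 + 25·38 + 50·4 = 84
t_80 = 54·84 + 25·9 + 50·38 = 65
t_81 = 54·65 + 25·84 + 50·9 = 46
t_82 = 54·46 + 25·65 + 50·84 = 64
t_83 = 54·64 + 25·46 + 50·65 = 96
t_84 = 54·96 + 25·64 + 50·46 = 63
t_85 = 54·63 + 25·96 + 50·64 = 78
t_86 = 54·78 + 25·63 + 50·96 = 14
t_87 = 54·14 + 25·78 + 50·63 = 36
t_88 = 54·36 + 25·14 + 50·78 = 83
t_89 = 54·83 + 25·36 + 50·14 = 68
t_90 = 54·68 + 25·83 + 50·36 = 78
t_91 = 54·78 + 25·68 + 50·83 = 71
t_92 = 54·71 + 25·78 + 50·68 = 66
t_93 = 54·66 + 25·71 + 50·78 = 24
t_94 = 54·24 + 25·66 + 50·71 = 94
t_95 = 54·94 + 25·24 + 50·66 = 52
t_96 = 54·52 + 25·94 + 50·24 = 53
t_97 = 54·53 + 25·52 + 50·94 = 35
t_98 = 54·35 + 25·53 + 50·52 = 92
t_99 = 54·92 + 25·35 + 50·53 = 54
t_100 = 54·54 + 25·92 + 50·35 = 79
t_101 = 54·79 + 25·54 + 50·92 = 31
t_102 = 54·31 + 25·79 + 50·54 = 44
t_103 = 54·44 + 25·31 + 50·79 = 20
t_104 = 54·20 + 25·44 + 50·31 = 44
t_105 = 54·44 + 25·20 + 50·44 = 32
t_106 = 54·32 + 25·44 + 50·20 = 45
t_107 = 54·45 + 25·32 + 50·44 = 95
t_108 = 54·95 + 25·45 + 50·32 = 95

95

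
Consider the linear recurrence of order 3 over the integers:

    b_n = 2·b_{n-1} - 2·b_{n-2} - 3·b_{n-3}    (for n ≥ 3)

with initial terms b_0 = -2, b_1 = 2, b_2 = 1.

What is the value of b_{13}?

-3806

b_3 = 2·1 + -2·2 + -3·-2 = 4
b_4 = 2·4 + -2·1 + -3·2 = 0
b_5 = 2·0 + -2·4 + -3·1 = -11
b_6 = 2·-11 + -2·0 + -3·4 = -34
b_7 = 2·-34 + -2·-11 + -3·0 = -46
b_8 = 2·-46 + -2·-34 + -3·-11 = 9
b_9 = 2·9 + -2·-46 + -3·-34 = 212
b_10 = 2·212 + -2·9 + -3·-46 = 544
b_11 = 2·544 + -2·212 + -3·9 = 637
b_12 = 2·637 + -2·544 + -3·212 = -450
b_13 = 2·-450 + -2·637 + -3·544 = -3806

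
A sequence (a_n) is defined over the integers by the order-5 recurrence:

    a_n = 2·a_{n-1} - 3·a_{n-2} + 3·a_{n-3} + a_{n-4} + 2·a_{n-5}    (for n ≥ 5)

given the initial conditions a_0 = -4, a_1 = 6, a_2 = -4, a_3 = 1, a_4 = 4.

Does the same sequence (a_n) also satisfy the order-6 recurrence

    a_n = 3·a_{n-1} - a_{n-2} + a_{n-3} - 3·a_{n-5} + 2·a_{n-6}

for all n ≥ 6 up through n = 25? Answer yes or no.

no

Terms a_0..a_25: -4, 6, -4, 1, 4, -9, -19, -6, 24, 8, -111, -218, -67, 243, -62, -1494, -2576, -747, 2176, -2753, -19839, -30790, -9640, 15172, -58451, -261806
n=6: candidate gives -56, actual a_6 = -19 ✗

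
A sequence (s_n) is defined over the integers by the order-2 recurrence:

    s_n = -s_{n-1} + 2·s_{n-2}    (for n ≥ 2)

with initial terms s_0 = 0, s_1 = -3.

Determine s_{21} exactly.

s_2 = -1·-3 + 2·0 = 3
s_3 = -1·3 + 2·-3 = -9
s_4 = -1·-9 + 2·3 = 15
s_5 = -1·15 + 2·-9 = -33
s_6 = -1·-33 + 2·15 = 63
s_7 = -1·63 + 2·-33 = -129
s_8 = -1·-129 + 2·63 = 255
s_9 = -1·255 + 2·-129 = -513
s_10 = -1·-513 + 2·255 = 1023
s_11 = -1·1023 + 2·-513 = -2049
s_12 = -1·-2049 + 2·1023 = 4095
s_13 = -1·4095 + 2·-2049 = -8193
s_14 = -1·-8193 + 2·4095 = 16383
s_15 = -1·16383 + 2·-8193 = -32769
s_16 = -1·-32769 + 2·16383 = 65535
s_17 = -1·65535 + 2·-32769 = -131073
s_18 = -1·-131073 + 2·65535 = 262143
s_19 = -1·262143 + 2·-131073 = -524289
s_20 = -1·-524289 + 2·262143 = 1048575
s_21 = -1·1048575 + 2·-524289 = -2097153

-2097153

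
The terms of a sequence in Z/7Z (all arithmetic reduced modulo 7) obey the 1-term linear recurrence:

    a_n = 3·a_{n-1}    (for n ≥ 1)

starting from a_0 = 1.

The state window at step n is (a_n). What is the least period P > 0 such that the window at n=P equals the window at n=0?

6

n=0: window = (1)
n=1: window = (3)
n=2: window = (2)
n=3: window = (6)
n=4: window = (4)
n=5: window = (5)
n=6: window = (1)
window at n=6 equals window at n=0 → period = 6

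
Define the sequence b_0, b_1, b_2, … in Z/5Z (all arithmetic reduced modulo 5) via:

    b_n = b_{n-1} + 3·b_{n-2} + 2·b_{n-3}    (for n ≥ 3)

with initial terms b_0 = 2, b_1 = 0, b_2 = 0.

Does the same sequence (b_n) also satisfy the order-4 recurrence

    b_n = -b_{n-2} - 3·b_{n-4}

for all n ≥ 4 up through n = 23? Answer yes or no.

yes

Terms b_0..b_23: 2, 0, 0, 4, 4, 1, 1, 2, 2, 0, 0, 4, 4, 1, 1, 2, 2, 0, 0, 4, 4, 1, 1, 2
n=4: candidate gives 4, actual b_4 = 4 ✓
n=5: candidate gives 1, actual b_5 = 1 ✓
n=6: candidate gives 1, actual b_6 = 1 ✓
n=7: candidate gives 2, actual b_7 = 2 ✓
n=8: candidate gives 2, actual b_8 = 2 ✓
n=9: candidate gives 0, actual b_9 = 0 ✓
n=10: candidate gives 0, actual b_10 = 0 ✓
n=11: candidate gives 4, actual b_11 = 4 ✓
n=12: candidate gives 4, actual b_12 = 4 ✓
n=13: candidate gives 1, actual b_13 = 1 ✓
n=14: candidate gives 1, actual b_14 = 1 ✓
n=15: candidate gives 2, actual b_15 = 2 ✓
n=16: candidate gives 2, actual b_16 = 2 ✓
n=17: candidate gives 0, actual b_17 = 0 ✓
n=18: candidate gives 0, actual b_18 = 0 ✓
n=19: candidate gives 4, actual b_19 = 4 ✓
n=20: candidate gives 4, actual b_20 = 4 ✓
n=21: candidate gives 1, actual b_21 = 1 ✓
n=22: candidate gives 1, actual b_22 = 1 ✓
n=23: candidate gives 2, actual b_23 = 2 ✓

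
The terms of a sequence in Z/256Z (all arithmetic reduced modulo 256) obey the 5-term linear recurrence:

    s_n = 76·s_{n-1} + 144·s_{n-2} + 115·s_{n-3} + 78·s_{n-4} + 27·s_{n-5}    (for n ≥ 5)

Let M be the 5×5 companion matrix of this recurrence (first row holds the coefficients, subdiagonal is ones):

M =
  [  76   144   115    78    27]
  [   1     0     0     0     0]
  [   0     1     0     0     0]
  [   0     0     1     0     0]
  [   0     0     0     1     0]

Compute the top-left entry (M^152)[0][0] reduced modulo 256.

76

(M^152)[0][0] is the top entry after applying M 152 times to the unit state (1, 0, 0, 0, 0). Equivalently it is h_{156} for the auxiliary sequence (h_n) obeying the same recurrence with h_4 = 1 and h_i = 0 for 0 ≤ i < 4:
h_5 = 76·1 + 144·0 + 115·0 + 78·0 + 27·0 = 76
h_6 = 76·76 + 144·1 + 115·0 + 78·0 + 27·0 = 32
h_7 = 76·32 + 144·76 + 115·1 + 78·0 + 27·0 = 179
h_8 = 76·179 + 144·32 + 115·76 + 78·1 + 27·0 = 150
h_9 = 76·150 + 144·179 + 115·32 + 78·76 + 27·1 = 219
h_10 = 76·219 + 144·150 + 115·179 + 78·32 + 27·76 = 145
Continuing the recurrence:
  h_11 = 136;  h_12 = 230;  h_13 = 119;  h_14 = 19;  h_15 = 161;  h_16 = 93
  h_17 = 57;  h_18 = 230;  h_19 = 46;  h_20 = 244;  h_21 = 207;  h_22 = 117
  h_23 = 14;  h_24 = 39;  h_25 = 209;  h_26 = 193;  h_27 = 252;  h_28 = 159
  h_29 = 114;  h_30 = 85;  h_31 = 236;  h_32 = 28;  h_33 = 192;  h_34 = 176
  h_35 = 179;  h_36 = 208;  h_37 = 244;  h_38 = 185;  h_39 = 182;  h_40 = 245
  h_41 = 127;  h_42 = 96;  h_43 = 246;  h_44 = 237;  h_45 = 101;  h_46 = 115
  h_47 = 127;  h_48 = 235;  h_49 = 162;  h_50 = 6;  h_51 = 76;  h_52 = 181
  h_53 = 83;  h_54 = 130;  h_55 = 97;  h_56 = 95;  h_57 = 139;  h_58 = 164
  h_59 = 209;  h_60 = 234;  h_61 = 19;  h_62 = 200;  h_63 = 40;  h_64 = 64
  h_65 = 208;  h_66 = 169;  h_67 = 52;  h_68 = 168;  h_69 = 43;  h_70 = 14
  h_71 = 123;  h_72 = 97;  h_73 = 24;  h_74 = 190;  h_75 = 111;  h_76 = 35
  h_77 = 185;  h_78 = 229;  h_79 = 161;  h_80 = 22;  h_81 = 6;  h_82 = 196
  h_83 = 167;  h_84 = 53;  h_85 = 222;  h_86 = 23;  h_87 = 17;  h_88 = 121
  h_89 = 12;  h_90 = 175;  h_91 = 170;  h_92 = 245;  h_93 = 100;  h_94 = 116
  h_95 = 0;  h_96 = 192;  h_97 = 107;  h_98 = 168;  h_99 = 140;  h_100 = 161
  h_101 = 222;  h_102 = 213;  h_103 = 207;  h_104 = 208;  h_105 = 126;  h_106 = 181
  h_107 = 149;  h_108 = 219;  h_109 = 119;  h_110 = 227;  h_111 = 50;  h_112 = 110
  h_113 = 28;  h_114 = 93;  h_115 = 243;  h_116 = 210;  h_117 = 241;  h_118 = 31
  h_119 = 243;  h_120 = 116;  h_121 = 161;  h_122 = 18;  h_123 = 83;  h_124 = 16
  h_125 = 208;  h_126 = 128;  h_127 = 96;  h_128 = 145;  h_129 = 156;  h_130 = 240
  h_131 = 227;  h_132 = 198;  h_133 = 27;  h_134 = 241;  h_135 = 40;  h_136 = 214
  h_137 = 103;  h_138 = 51;  h_139 = 209;  h_140 = 109;  h_141 = 201;  h_142 = 70
  h_143 = 222;  h_144 = 212;  h_145 = 255;  h_146 = 53;  h_147 = 110;  h_148 = 7
  h_149 = 209;  h_150 = 113;  h_151 = 92;  h_152 = 127;  h_153 = 162;  h_154 = 85
h_155 = 76·85 + 144·162 + 115·127 + 78·92 + 27·113 = 92
h_156 = 76·92 + 144·85 + 115·162 + 78·127 + 27·92 = 76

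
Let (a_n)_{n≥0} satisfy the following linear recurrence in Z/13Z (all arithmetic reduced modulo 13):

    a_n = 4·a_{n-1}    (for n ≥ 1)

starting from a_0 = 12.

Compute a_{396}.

12

a_1 = 4·12 = 9
a_2 = 4·9 = 10
a_3 = 4·10 = 1
a_4 = 4·1 = 4
a_5 = 4·4 = 3
a_6 = 4·3 = 12
(a_6) = (12) = (a_0), so the sequence has period 6.
396 ≡ 0 (mod 6), hence a_396 = a_0 = 12.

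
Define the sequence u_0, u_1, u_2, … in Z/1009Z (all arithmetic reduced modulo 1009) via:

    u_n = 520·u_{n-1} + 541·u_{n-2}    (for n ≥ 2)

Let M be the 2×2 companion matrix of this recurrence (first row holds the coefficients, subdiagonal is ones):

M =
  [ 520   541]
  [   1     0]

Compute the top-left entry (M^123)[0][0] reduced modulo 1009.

(M^123)[0][0] is the top entry after applying M 123 times to the unit state (1, 0). Equivalently it is h_{124} for the auxiliary sequence (h_n) obeying the same recurrence with h_1 = 1 and h_i = 0 for 0 ≤ i < 1:
h_2 = 520·1 + 541·0 = 520
h_3 = 520·520 + 541·1 = 529
h_4 = 520·529 + 541·520 = 441
h_5 = 520·441 + 541·529 = 919
h_6 = 520·919 + 541·441 = 71
h_7 = 520·71 + 541·919 = 338
h_8 = 520·338 + 541·71 = 263
h_9 = 520·263 + 541·338 = 774
h_10 = 520·774 + 541·263 = 912
h_11 = 520·912 + 541·774 = 9
h_12 = 520·9 + 541·912 = 635
h_13 = 520·635 + 541·9 = 81
h_14 = 520·81 + 541·635 = 217
h_15 = 520·217 + 541·81 = 266
h_16 = 520·266 + 541·217 = 440
h_17 = 520·440 + 541·266 = 385
h_18 = 520·385 + 541·440 = 334
h_19 = 520·334 + 541·385 = 563
h_20 = 520·563 + 541·334 = 233
h_21 = 520·233 + 541·563 = 954
h_22 = 520·954 + 541·233 = 589
h_23 = 520·589 + 541·954 = 59
h_24 = 520·59 + 541·589 = 215
h_25 = 520·215 + 541·59 = 441
h_26 = 520·441 + 541·215 = 557
h_27 = 520·557 + 541·441 = 514
h_28 = 520·514 + 541·557 = 550
h_29 = 520·550 + 541·514 = 43
h_30 = 520·43 + 541·550 = 57
h_31 = 520·57 + 541·43 = 435
h_32 = 520·435 + 541·57 = 751
h_33 = 520·751 + 541·435 = 275
h_34 = 520·275 + 541·751 = 395
h_35 = 520·395 + 541·275 = 16
h_36 = 520·16 + 541·395 = 35
h_37 = 520·35 + 541·16 = 622
h_38 = 520·622 + 541·35 = 324
h_39 = 520·324 + 541·622 = 482
h_40 = 520·482 + 541·324 = 126
h_41 = 520·126 + 541·482 = 375
h_42 = 520·375 + 541·126 = 826
h_43 = 520·826 + 541·375 = 761
h_44 = 520·761 + 541·826 = 71
h_45 = 520·71 + 541·761 = 625
h_46 = 520·625 + 541·71 = 171
h_47 = 520·171 + 541·625 = 238
h_48 = 520·238 + 541·171 = 345
h_49 = 520·345 + 541·238 = 413
h_50 = 520·413 + 541·345 = 832
h_51 = 520·832 + 541·413 = 223
h_52 = 520·223 + 541·832 = 23
h_53 = 520·23 + 541·223 = 424
h_54 = 520·424 + 541·23 = 853
h_55 = 520·853 + 541·424 = 950
h_56 = 520·950 + 541·853 = 959
h_57 = 520·959 + 541·950 = 603
h_58 = 520·603 + 541·959 = 963
h_59 = 520·963 + 541·603 = 612
h_60 = 520·612 + 541·963 = 744
h_61 = 520·744 + 541·612 = 573
h_62 = 520·573 + 541·744 = 218
h_63 = 520·218 + 541·573 = 582
h_64 = 520·582 + 541·218 = 834
h_65 = 520·834 + 541·582 = 873
h_66 = 520·873 + 541·834 = 81
h_67 = 520·81 + 541·873 = 832
h_68 = 520·832 + 541·81 = 213
h_69 = 520·213 + 541·832 = 877
h_70 = 520·877 + 541·213 = 179
h_71 = 520·179 + 541·877 = 479
h_72 = 520·479 + 541·179 = 841
h_73 = 520·841 + 541·479 = 249
h_74 = 520·249 + 541·841 = 250
h_75 = 520·250 + 541·249 = 351
h_76 = 520·351 + 541·250 = 944
h_77 = 520·944 + 541·351 = 705
h_78 = 520·705 + 541·944 = 483
h_79 = 520·483 + 541·705 = 931
h_80 = 520·931 + 541·483 = 781
h_81 = 520·781 + 541·931 = 682
h_82 = 520·682 + 541·781 = 231
h_83 = 520·231 + 541·682 = 726
h_84 = 520·726 + 541·231 = 9
h_85 = 520·9 + 541·726 = 909
h_86 = 520·909 + 541·9 = 292
h_87 = 520·292 + 541·909 = 876
h_88 = 520·876 + 541·292 = 20
h_89 = 520·20 + 541·876 = 1005
h_90 = 520·1005 + 541·20 = 668
h_91 = 520·668 + 541·1005 = 118
h_92 = 520·118 + 541·668 = 986
h_93 = 520·986 + 541·118 = 419
h_94 = 520·419 + 541·986 = 610
h_95 = 520·610 + 541·419 = 28
h_96 = 520·28 + 541·610 = 501
h_97 = 520·501 + 541·28 = 211
h_98 = 520·211 + 541·501 = 368
h_99 = 520·368 + 541·211 = 793
h_100 = 520·793 + 541·368 = 1003
h_101 = 520·1003 + 541·793 = 95
h_102 = 520·95 + 541·1003 = 749
h_103 = 520·749 + 541·95 = 951
h_104 = 520·951 + 541·749 = 710
h_105 = 520·710 + 541·951 = 816
h_106 = 520·816 + 541·710 = 221
h_107 = 520·221 + 541·816 = 417
h_108 = 520·417 + 541·221 = 404
h_109 = 520·404 + 541·417 = 798
h_110 = 520·798 + 541·404 = 881
h_111 = 520·881 + 541·798 = 909
h_112 = 520·909 + 541·881 = 841
h_113 = 520·841 + 541·909 = 809
h_114 = 520·809 + 541·841 = 858
h_115 = 520·858 + 541·809 = 954
h_116 = 520·954 + 541·858 = 699
h_117 = 520·699 + 541·954 = 755
h_118 = 520·755 + 541·699 = 892
h_119 = 520·892 + 541·755 = 519
h_120 = 520·519 + 541·892 = 747
h_121 = 520·747 + 541·519 = 252
h_122 = 520·252 + 541·747 = 397
h_123 = 520·397 + 541·252 = 721
h_124 = 520·721 + 541·397 = 441

441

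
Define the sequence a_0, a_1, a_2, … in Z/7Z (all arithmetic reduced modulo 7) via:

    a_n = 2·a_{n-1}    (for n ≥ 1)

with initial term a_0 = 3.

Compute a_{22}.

a_1 = 2·3 = 6
a_2 = 2·6 = 5
a_3 = 2·5 = 3
(a_3) = (3) = (a_0), so the sequence has period 3.
22 ≡ 1 (mod 3), hence a_22 = a_1 = 6.

6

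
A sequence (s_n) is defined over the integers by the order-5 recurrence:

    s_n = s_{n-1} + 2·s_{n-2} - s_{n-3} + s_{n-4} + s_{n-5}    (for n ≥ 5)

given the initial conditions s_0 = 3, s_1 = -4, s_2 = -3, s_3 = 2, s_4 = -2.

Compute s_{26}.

-2165026

s_5 = 1·-2 + 2·2 + -1·-3 + 1·-4 + 1·3 = 4
s_6 = 1·4 + 2·-2 + -1·2 + 1·-3 + 1·-4 = -9
s_7 = 1·-9 + 2·4 + -1·-2 + 1·2 + 1·-3 = 0
s_8 = 1·0 + 2·-9 + -1·4 + 1·-2 + 1·2 = -22
s_9 = 1·-22 + 2·0 + -1·-9 + 1·4 + 1·-2 = -11
s_10 = 1·-11 + 2·-22 + -1·0 + 1·-9 + 1·4 = -60
s_11 = 1·-60 + 2·-11 + -1·-22 + 1·0 + 1·-9 = -69
s_12 = 1·-69 + 2·-60 + -1·-11 + 1·-22 + 1·0 = -200
s_13 = 1·-200 + 2·-69 + -1·-60 + 1·-11 + 1·-22 = -311
s_14 = 1·-311 + 2·-200 + -1·-69 + 1·-60 + 1·-11 = -713
s_15 = 1·-713 + 2·-311 + -1·-200 + 1·-69 + 1·-60 = -1264
s_16 = 1·-1264 + 2·-713 + -1·-311 + 1·-200 + 1·-69 = -2648
s_17 = 1·-2648 + 2·-1264 + -1·-713 + 1·-311 + 1·-200 = -4974
s_18 = 1·-4974 + 2·-2648 + -1·-1264 + 1·-713 + 1·-311 = -10030
s_19 = 1·-10030 + 2·-4974 + -1·-2648 + 1·-1264 + 1·-713 = -19307
s_20 = 1·-19307 + 2·-10030 + -1·-4974 + 1·-2648 + 1·-1264 = -38305
s_21 = 1·-38305 + 2·-19307 + -1·-10030 + 1·-4974 + 1·-2648 = -74511
s_22 = 1·-74511 + 2·-38305 + -1·-19307 + 1·-10030 + 1·-4974 = -146818
s_23 = 1·-146818 + 2·-74511 + -1·-38305 + 1·-19307 + 1·-10030 = -286872
s_24 = 1·-286872 + 2·-146818 + -1·-74511 + 1·-38305 + 1·-19307 = -563609
s_25 = 1·-563609 + 2·-286872 + -1·-146818 + 1·-74511 + 1·-38305 = -1103351
s_26 = 1·-1103351 + 2·-563609 + -1·-286872 + 1·-146818 + 1·-74511 = -2165026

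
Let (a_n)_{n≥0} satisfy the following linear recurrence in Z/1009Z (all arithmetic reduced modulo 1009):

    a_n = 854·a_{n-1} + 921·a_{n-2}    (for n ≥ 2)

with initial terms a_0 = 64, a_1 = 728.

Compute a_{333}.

244

a_2 = 854·728 + 921·64 = 590
a_3 = 854·590 + 921·728 = 881
a_4 = 854·881 + 921·590 = 208
a_5 = 854·208 + 921·881 = 213
a_6 = 854·213 + 921·208 = 140
a_7 = 854·140 + 921·213 = 925
Continuing the recurrence:
  a_8 = 700;  a_9 = 801;  a_10 = 910;  a_11 = 352;  a_12 = 566;  a_13 = 356
  a_14 = 957;  a_15 = 948;  a_16 = 914;  a_17 = 922;  a_18 = 656;  a_19 = 822
  a_20 = 518;  a_21 = 742;  a_22 = 846;  a_23 = 329;  a_24 = 682;  a_25 = 544
  a_26 = 960;  a_27 = 83;  a_28 = 528;  a_29 = 657;  a_30 = 24;  a_31 = 13
  a_32 = 918;  a_33 = 853;  a_34 = 909;  a_35 = 976;  a_36 = 798;  a_37 = 294
  a_38 = 241;  a_39 = 340;  a_40 = 758;  a_41 = 913;  a_42 = 644;  a_43 = 447
  a_44 = 168;  a_45 = 209;  a_46 = 244;  a_47 = 292;  a_48 = 871;  a_49 = 739
  a_50 = 517;  a_51 = 129;  a_52 = 94;  a_53 = 312;  a_54 = 881;  a_55 = 456
  a_56 = 115;  a_57 = 569;  a_58 = 567;  a_59 = 276;  a_60 = 152;  a_61 = 584
  a_62 = 31;  a_63 = 307;  a_64 = 137;  a_65 = 181;  a_66 = 249;  a_67 = 972
  a_68 = 976;  a_69 = 299;  a_70 = 955;  a_71 = 220;  a_72 = 922;  a_73 = 179
  a_74 = 91;  a_75 = 413;  a_76 = 625;  a_77 = 978;  a_78 = 255;  a_79 = 536
  a_80 = 425;  a_81 = 974;  a_82 = 313;  a_83 = 979;  a_84 = 313;  a_85 = 539
  a_86 = 910;  a_87 = 201;  a_88 = 764;  a_89 = 107;  a_90 = 939;  a_91 = 425
  a_92 = 825;  a_93 = 201;  a_94 = 172;  a_95 = 48;  a_96 = 631;  a_97 = 889
  a_98 = 405;  a_99 = 253;  a_100 = 820;  a_101 = 977;  a_102 = 403;  a_103 = 891
  a_104 = 988;  a_105 = 522;  a_106 = 649;  a_107 = 783;  a_108 = 116;  a_109 = 899
  a_110 = 788;  a_111 = 548;  a_112 = 93;  a_113 = 928;  a_114 = 335;  a_115 = 608
  a_116 = 387;  a_117 = 528;  a_118 = 139;  a_119 = 603;  a_120 = 248;  a_121 = 315
  a_122 = 990;  a_123 = 450;  a_124 = 534;  a_125 = 728;  a_126 = 599;  a_127 = 495
  a_128 = 724;  a_129 = 615;  a_130 = 385;  a_131 = 222;  a_132 = 322;  a_133 = 175
  a_134 = 34;  a_135 = 519;  a_136 = 310;  a_137 = 115;  a_138 = 300;  a_139 = 893
  a_140 = 661;  a_141 = 581;  a_142 = 100;  a_143 = 975;  a_144 = 506;  a_145 = 237
  a_146 = 466;  a_147 = 751;  a_148 = 1000;  a_149 = 892;  a_150 = 765;  a_151 = 693
  a_152 = 831;  a_153 = 912;  a_154 = 429;  a_155 = 563;  a_156 = 99;  a_157 = 696
  a_158 = 452;  a_159 = 871;  a_160 = 785;  a_161 = 450;  a_162 = 412;  a_163 = 467
  a_164 = 331;  a_165 = 427;  a_166 = 542;  a_167 = 503;  a_168 = 464;  a_169 = 860
  a_170 = 425;  a_171 = 714;  a_172 = 253;  a_173 = 871;  a_174 = 135;  a_175 = 300
  a_176 = 142;  a_177 = 22;  a_178 = 238;  a_179 = 525;  a_180 = 599;  a_181 = 197
  a_182 = 500;  a_183 = 10;  a_184 = 864;  a_185 = 406;  a_186 = 280;  a_187 = 583
  a_188 = 21;  a_189 = 936;  a_190 = 386;  a_191 = 71;  a_192 = 432;  a_193 = 449
  a_194 = 352;  a_195 = 774;  a_196 = 404;  a_197 = 438;  a_198 = 485;  a_199 = 298
  a_200 = 931;  a_201 = 1001;  a_202 = 32;  a_203 = 789;  a_204 = 5;  a_205 = 423
  a_206 = 589;  a_207 = 633;  a_208 = 394;  a_209 = 270;  a_210 = 162;  a_211 = 571
  a_212 = 157;  a_213 = 83;  a_214 = 562;  a_215 = 432;  a_216 = 628;  a_217 = 859
  a_218 = 274;  a_219 = 1000;  a_220 = 490;  a_221 = 517;  a_222 = 852;  a_223 = 28
  a_224 = 395;  a_225 = 887;  a_226 = 294;  a_227 = 481;  a_228 = 473;  a_229 = 392
  a_230 = 534;  a_231 = 787;  a_232 = 535;  a_233 = 178;  a_234 = 1005;  a_235 = 91
  a_236 = 373;  a_237 = 771;  a_238 = 30;  a_239 = 150;  a_240 = 344;  a_241 = 74
  a_242 = 636;  a_243 = 853;  a_244 = 500;  a_245 = 804;  a_246 = 892;  a_247 = 860
  a_248 = 94;  a_249 = 560;  a_250 = 783;  a_251 = 885;  a_252 = 766;  a_253 = 145
  a_254 = 927;  a_255 = 959;  a_256 = 840;  a_257 = 325;  a_258 = 821;  a_259 = 540
  a_260 = 447;  a_261 = 239;  a_262 = 303;  a_263 = 615;  a_264 = 100;  a_265 = 1
  a_266 = 126;  a_267 = 562;  a_268 = 684;  a_269 = 919;  a_270 = 172;  a_271 = 431
  a_272 = 797;  a_273 = 986;  a_274 = 23;  a_275 = 477;  a_276 = 725;  a_277 = 26
  a_278 = 782;  a_279 = 609;  a_280 = 247;  a_281 = 951;  a_282 = 371;  a_283 = 67
  a_284 = 354;  a_285 = 783;  a_286 = 851;  a_287 = 991;  a_288 = 550;  a_289 = 81
  a_290 = 594;  a_291 = 693;  a_292 = 744;  a_293 = 271;  a_294 = 486;  a_295 = 713
  a_296 = 85;  a_297 = 765;  a_298 = 70;  a_299 = 532;  a_300 = 172;  a_301 = 181
  a_302 = 196;  a_303 = 106;  a_304 = 628;  a_305 = 286;  a_306 = 297;  a_307 = 436
  a_308 = 121;  a_309 = 390;  a_310 = 541;  a_311 = 887;  a_312 = 563;  a_313 = 155
  a_314 = 88;  a_315 = 972;  a_316 = 9;  a_317 = 852;  a_318 = 336;  a_319 = 78
  a_320 = 720;  a_321 = 598;  a_322 = 345;  a_323 = 855;  a_324 = 573;  a_325 = 412
  a_326 = 742;  a_327 = 84;  a_328 = 386;  a_329 = 381;  a_330 = 814;  a_331 = 733
a_332 = 854·733 + 921·814 = 409
a_333 = 854·409 + 921·733 = 244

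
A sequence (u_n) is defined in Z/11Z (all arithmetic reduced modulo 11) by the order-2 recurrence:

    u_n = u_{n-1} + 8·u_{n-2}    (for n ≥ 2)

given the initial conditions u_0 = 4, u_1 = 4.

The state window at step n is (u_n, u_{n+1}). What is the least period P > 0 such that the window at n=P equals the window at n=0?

n=0: window = (4, 4)
n=1: window = (4, 3)
n=2: window = (3, 2)
n=3: window = (2, 4)
n=4: window = (4, 9)
n=5: window = (9, 8)
n=6: window = (8, 3)
n=7: window = (3, 1)
n=8: window = (1, 3)
n=9: window = (3, 0)
n=10: window = (0, 2)
n=11: window = (2, 2)
n=12: window = (2, 7)
n=13: window = (7, 1)
n=14: window = (1, 2)
n=15: window = (2, 10)
n=16: window = (10, 4)
n=17: window = (4, 7)
n=18: window = (7, 6)
n=19: window = (6, 7)
n=20: window = (7, 0)
n=21: window = (0, 1)
n=22: window = (1, 1)
n=23: window = (1, 9)
n=24: window = (9, 6)
n=25: window = (6, 1)
n=26: window = (1, 5)
n=27: window = (5, 2)
n=28: window = (2, 9)
n=29: window = (9, 3)
n=30: window = (3, 9)
n=31: window = (9, 0)
n=32: window = (0, 6)
n=33: window = (6, 6)
n=34: window = (6, 10)
n=35: window = (10, 3)
n=36: window = (3, 6)
n=37: window = (6, 8)
n=38: window = (8, 1)
n=39: window = (1, 10)
n=40: window = (10, 7)
…
n=108: window = (6, 0)
n=109: window = (0, 4)
n=110: window = (4, 4)
window at n=110 equals window at n=0 → period = 110

110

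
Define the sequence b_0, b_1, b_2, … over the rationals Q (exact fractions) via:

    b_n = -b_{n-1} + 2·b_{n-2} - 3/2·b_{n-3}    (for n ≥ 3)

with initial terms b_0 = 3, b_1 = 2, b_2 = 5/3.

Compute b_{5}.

-28/3

b_3 = -1·5/3 + 2·2 + -3/2·3 = -13/6
b_4 = -1·-13/6 + 2·5/3 + -3/2·2 = 5/2
b_5 = -1·5/2 + 2·-13/6 + -3/2·5/3 = -28/3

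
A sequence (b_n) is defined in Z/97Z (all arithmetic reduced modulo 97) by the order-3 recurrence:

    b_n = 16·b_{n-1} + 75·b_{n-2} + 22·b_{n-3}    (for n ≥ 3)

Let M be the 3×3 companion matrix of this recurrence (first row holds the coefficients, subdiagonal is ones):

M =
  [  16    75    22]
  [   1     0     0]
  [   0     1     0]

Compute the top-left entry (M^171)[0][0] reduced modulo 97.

41

(M^171)[0][0] is the top entry after applying M 171 times to the unit state (1, 0, 0). Equivalently it is h_{173} for the auxiliary sequence (h_n) obeying the same recurrence with h_2 = 1 and h_i = 0 for 0 ≤ i < 2:
h_3 = 16·1 + 75·0 + 22·0 = 16
h_4 = 16·16 + 75·1 + 22·0 = 40
h_5 = 16·40 + 75·16 + 22·1 = 19
h_6 = 16·19 + 75·40 + 22·16 = 67
h_7 = 16·67 + 75·19 + 22·40 = 79
h_8 = 16·79 + 75·67 + 22·19 = 14
Continuing the recurrence:
  h_9 = 57;  h_10 = 14;  h_11 = 54;  h_12 = 64;  h_13 = 47;  h_14 = 47
  h_15 = 59;  h_16 = 71;  h_17 = 96;  h_18 = 11;  h_19 = 14;  h_20 = 57
  h_21 = 70;  h_22 = 77;  h_23 = 73;  h_24 = 44;  h_25 = 16;  h_26 = 21
  h_27 = 79;  h_28 = 87;  h_29 = 19;  h_30 = 31;  h_31 = 52;  h_32 = 83
  h_33 = 90;  h_34 = 79;  h_35 = 43;  h_36 = 57;  h_37 = 55;  h_38 = 87
  h_39 = 78;  h_40 = 59;  h_41 = 75;  h_42 = 66;  h_43 = 25;  h_44 = 16
  h_45 = 91;  h_46 = 5;  h_47 = 79;  h_48 = 52;  h_49 = 77;  h_50 = 80
  h_51 = 51;  h_52 = 71;  h_53 = 28;  h_54 = 8;  h_55 = 7;  h_56 = 67
  h_57 = 27;  h_58 = 82;  h_59 = 58;  h_60 = 9;  h_61 = 90;  h_62 = 93
  h_63 = 94;  h_64 = 80;  h_65 = 94;  h_66 = 66;  h_67 = 69;  h_68 = 71
  h_69 = 3;  h_70 = 4;  h_71 = 8;  h_72 = 9;  h_73 = 56;  h_74 = 1
  h_75 = 49;  h_76 = 54;  h_77 = 2;  h_78 = 19;  h_79 = 90;  h_80 = 96
  h_81 = 71;  h_82 = 34;  h_83 = 27;  h_84 = 82;  h_85 = 11;  h_86 = 33
  h_87 = 53;  h_88 = 73;  h_89 = 49;  h_90 = 53;  h_91 = 18;  h_92 = 6
  h_93 = 90;  h_94 = 55;  h_95 = 2;  h_96 = 26;  h_97 = 30;  h_98 = 49
  h_99 = 17;  h_100 = 48;  h_101 = 17;  h_102 = 75;  h_103 = 39;  h_104 = 27
  h_105 = 60;  h_106 = 60;  h_107 = 40;  h_108 = 58;  h_109 = 10;  h_110 = 55
  h_111 = 93;  h_112 = 13;  h_113 = 51;  h_114 = 54;  h_115 = 28;  h_116 = 91
  h_117 = 88;  h_118 = 22;  h_119 = 30;  h_120 = 89;  h_121 = 84;  h_122 = 46
  h_123 = 70;  h_124 = 16;  h_125 = 19;  h_126 = 37;  h_127 = 41;  h_128 = 66
  h_129 = 95;  h_130 = 0;  h_131 = 41;  h_132 = 30;  h_133 = 63;  h_134 = 86
  h_135 = 68;  h_136 = 0;  h_137 = 8;  h_138 = 72;  h_139 = 6;  h_140 = 46
  h_141 = 54;  h_142 = 81;  h_143 = 53;  h_144 = 60;  h_145 = 24;  h_146 = 36
  h_147 = 10;  h_148 = 90;  h_149 = 72;  h_150 = 71;  h_151 = 77;  h_152 = 90
  h_153 = 47;  h_154 = 78;  h_155 = 60;  h_156 = 84;  h_157 = 91;  h_158 = 55
  h_159 = 47;  h_160 = 89;  h_161 = 48;  h_162 = 38;  h_163 = 55;  h_164 = 33
  h_165 = 57;  h_166 = 38;  h_167 = 80;  h_168 = 49;  h_169 = 54;  h_170 = 91
  h_171 = 85
h_172 = 16·85 + 75·91 + 22·54 = 61
h_173 = 16·61 + 75·85 + 22·91 = 41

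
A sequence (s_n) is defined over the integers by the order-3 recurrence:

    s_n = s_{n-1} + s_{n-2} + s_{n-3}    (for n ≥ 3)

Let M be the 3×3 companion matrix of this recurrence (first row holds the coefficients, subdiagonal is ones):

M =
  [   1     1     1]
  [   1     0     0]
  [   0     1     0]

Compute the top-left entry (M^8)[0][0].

81

(M^8)[0][0] is the top entry after applying M 8 times to the unit state (1, 0, 0). Equivalently it is h_{10} for the auxiliary sequence (h_n) obeying the same recurrence with h_2 = 1 and h_i = 0 for 0 ≤ i < 2:
h_3 = 1·1 + 1·0 + 1·0 = 1
h_4 = 1·1 + 1·1 + 1·0 = 2
h_5 = 1·2 + 1·1 + 1·1 = 4
h_6 = 1·4 + 1·2 + 1·1 = 7
h_7 = 1·7 + 1·4 + 1·2 = 13
h_8 = 1·13 + 1·7 + 1·4 = 24
h_9 = 1·24 + 1·13 + 1·7 = 44
h_10 = 1·44 + 1·24 + 1·13 = 81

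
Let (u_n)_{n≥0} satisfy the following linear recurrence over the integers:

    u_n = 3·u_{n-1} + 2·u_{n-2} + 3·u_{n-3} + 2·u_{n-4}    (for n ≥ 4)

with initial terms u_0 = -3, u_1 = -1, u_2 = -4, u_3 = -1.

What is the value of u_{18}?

u_4 = 3·-1 + 2·-4 + 3·-1 + 2·-3 = -20
u_5 = 3·-20 + 2·-1 + 3·-4 + 2·-1 = -76
u_6 = 3·-76 + 2·-20 + 3·-1 + 2·-4 = -279
u_7 = 3·-279 + 2·-76 + 3·-20 + 2·-1 = -1051
u_8 = 3·-1051 + 2·-279 + 3·-76 + 2·-20 = -3979
u_9 = 3·-3979 + 2·-1051 + 3·-279 + 2·-76 = -15028
u_10 = 3·-15028 + 2·-3979 + 3·-1051 + 2·-279 = -56753
u_11 = 3·-56753 + 2·-15028 + 3·-3979 + 2·-1051 = -214354
u_12 = 3·-214354 + 2·-56753 + 3·-15028 + 2·-3979 = -809610
u_13 = 3·-809610 + 2·-214354 + 3·-56753 + 2·-15028 = -3057853
u_14 = 3·-3057853 + 2·-809610 + 3·-214354 + 2·-56753 = -11549347
u_15 = 3·-11549347 + 2·-3057853 + 3·-809610 + 2·-214354 = -43621285
u_16 = 3·-43621285 + 2·-11549347 + 3·-3057853 + 2·-809610 = -164755328
u_17 = 3·-164755328 + 2·-43621285 + 3·-11549347 + 2·-3057853 = -622272301
u_18 = 3·-622272301 + 2·-164755328 + 3·-43621285 + 2·-11549347 = -2350290108

-2350290108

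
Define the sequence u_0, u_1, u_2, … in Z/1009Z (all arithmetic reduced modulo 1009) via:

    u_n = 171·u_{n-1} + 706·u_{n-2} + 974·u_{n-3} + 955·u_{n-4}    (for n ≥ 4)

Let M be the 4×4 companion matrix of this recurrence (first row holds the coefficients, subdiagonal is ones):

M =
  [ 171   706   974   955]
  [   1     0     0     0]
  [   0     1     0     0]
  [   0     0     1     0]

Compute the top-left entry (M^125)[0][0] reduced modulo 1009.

431

(M^125)[0][0] is the top entry after applying M 125 times to the unit state (1, 0, 0, 0). Equivalently it is h_{128} for the auxiliary sequence (h_n) obeying the same recurrence with h_3 = 1 and h_i = 0 for 0 ≤ i < 3:
h_4 = 171·1 + 706·0 + 974·0 + 955·0 = 171
h_5 = 171·171 + 706·1 + 974·0 + 955·0 = 686
h_6 = 171·686 + 706·171 + 974·1 + 955·0 = 882
h_7 = 171·882 + 706·686 + 974·171 + 955·1 = 492
h_8 = 171·492 + 706·882 + 974·686 + 955·171 = 577
h_9 = 171·577 + 706·492 + 974·882 + 955·686 = 739
Continuing the recurrence:
  h_10 = 707;  h_11 = 558;  h_12 = 749;  h_13 = 299;  h_14 = 562;  h_15 = 617
  h_16 = 345;  h_17 = 695;  h_18 = 709;  h_19 = 467;  h_20 = 668;  h_21 = 183
  h_22 = 274;  h_23 = 320;  h_24 = 860;  h_25 = 358;  h_26 = 658;  h_27 = 51
  h_28 = 609;  h_29 = 919;  h_30 = 890;  h_31 = 5;  h_32 = 113;  h_33 = 599
  h_34 = 784;  h_35 = 810;  h_36 = 16;  h_37 = 220;  h_38 = 428;  h_39 = 570
  h_40 = 591;  h_41 = 373;  h_42 = 61;  h_43 = 324;  h_44 = 24;  h_45 = 699
  h_46 = 759;  h_47 = 556;  h_48 = 778;  h_49 = 150;  h_50 = 891;  h_51 = 216
  h_52 = 203;  h_53 = 610;  h_54 = 244;  h_55 = 574;  h_56 = 991;  h_57 = 473
  h_58 = 603;  h_59 = 58;  h_60 = 309;  h_61 = 726;  h_62 = 972;  h_63 = 899
  h_64 = 755;  h_65 = 419;  h_66 = 82;  h_67 = 777;  h_68 = 118;  h_69 = 402
  h_70 = 356;  h_71 = 945;  h_72 = 997;  h_73 = 325;  h_74 = 858;  h_75 = 660
  h_76 = 572;  h_77 = 593;  h_78 = 924;  h_79 = 358;  h_80 = 15;  h_81 = 250
  h_82 = 1004;  h_83 = 402;  h_84 = 157;  h_85 = 688;  h_86 = 782;  h_87 = 973
  h_88 = 806;  h_89 = 465;  h_90 = 165;  h_91 = 296;  h_92 = 353;  h_93 = 330
  h_94 = 831;  h_95 = 655;  h_96 = 121;  h_97 = 328;  h_98 = 58;  h_99 = 81
  h_100 = 461;  h_101 = 240;  h_102 = 326;  h_103 = 859;  h_104 = 691;  h_105 = 1008
  h_106 = 82;  h_107 = 258;  h_108 = 155;  h_109 = 1;  h_110 = 288;  h_111 = 327
  h_112 = 608;  h_113 = 807;  h_114 = 433;  h_115 = 456;  h_116 = 726;  h_117 = 902
  h_118 = 867;  h_119 = 483;  h_120 = 359;  h_121 = 454;  h_122 = 989;  h_123 = 982
  h_124 = 473;  h_125 = 672;  h_126 = 861
h_127 = 171·861 + 706·672 + 974·473 + 955·982 = 157
h_128 = 171·157 + 706·861 + 974·672 + 955·473 = 431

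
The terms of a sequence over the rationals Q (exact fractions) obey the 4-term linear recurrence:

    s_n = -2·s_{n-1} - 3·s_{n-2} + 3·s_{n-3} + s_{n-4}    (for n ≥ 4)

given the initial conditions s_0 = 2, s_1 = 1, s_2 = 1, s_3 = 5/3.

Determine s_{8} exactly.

s_4 = -2·5/3 + -3·1 + 3·1 + 1·2 = -4/3
s_5 = -2·-4/3 + -3·5/3 + 3·1 + 1·1 = 5/3
s_6 = -2·5/3 + -3·-4/3 + 3·5/3 + 1·1 = 20/3
s_7 = -2·20/3 + -3·5/3 + 3·-4/3 + 1·5/3 = -62/3
s_8 = -2·-62/3 + -3·20/3 + 3·5/3 + 1·-4/3 = 25

25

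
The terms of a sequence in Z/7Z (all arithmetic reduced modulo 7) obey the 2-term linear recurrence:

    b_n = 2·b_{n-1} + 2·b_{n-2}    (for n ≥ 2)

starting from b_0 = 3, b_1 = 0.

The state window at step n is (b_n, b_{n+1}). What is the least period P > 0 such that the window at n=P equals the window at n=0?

n=0: window = (3, 0)
n=1: window = (0, 6)
n=2: window = (6, 5)
n=3: window = (5, 1)
n=4: window = (1, 5)
n=5: window = (5, 5)
n=6: window = (5, 6)
n=7: window = (6, 1)
n=8: window = (1, 0)
n=9: window = (0, 2)
n=10: window = (2, 4)
n=11: window = (4, 5)
n=12: window = (5, 4)
n=13: window = (4, 4)
n=14: window = (4, 2)
n=15: window = (2, 5)
n=16: window = (5, 0)
n=17: window = (0, 3)
n=18: window = (3, 6)
n=19: window = (6, 4)
n=20: window = (4, 6)
n=21: window = (6, 6)
n=22: window = (6, 3)
n=23: window = (3, 4)
n=24: window = (4, 0)
n=25: window = (0, 1)
n=26: window = (1, 2)
n=27: window = (2, 6)
n=28: window = (6, 2)
n=29: window = (2, 2)
n=30: window = (2, 1)
n=31: window = (1, 6)
n=32: window = (6, 0)
n=33: window = (0, 5)
n=34: window = (5, 3)
n=35: window = (3, 2)
n=36: window = (2, 3)
n=37: window = (3, 3)
n=38: window = (3, 5)
n=39: window = (5, 2)
n=40: window = (2, 0)
…
n=46: window = (1, 4)
n=47: window = (4, 3)
n=48: window = (3, 0)
window at n=48 equals window at n=0 → period = 48

48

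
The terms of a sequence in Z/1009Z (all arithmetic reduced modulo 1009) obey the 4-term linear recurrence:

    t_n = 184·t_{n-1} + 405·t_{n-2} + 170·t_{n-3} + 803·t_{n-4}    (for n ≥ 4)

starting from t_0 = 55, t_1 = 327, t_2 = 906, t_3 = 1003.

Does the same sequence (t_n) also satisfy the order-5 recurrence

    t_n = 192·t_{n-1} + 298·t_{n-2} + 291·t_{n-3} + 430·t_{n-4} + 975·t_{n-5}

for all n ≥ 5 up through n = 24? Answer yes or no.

no

Terms t_0..t_24: 55, 327, 906, 1003, 432, 258, 470, 279, 808, 854, 107, 475, 495, 605, 200, 740, 96, 718, 315, 740, 761, 288, 345, 655, 80
n=5: candidate gives 231, actual t_5 = 258 ✗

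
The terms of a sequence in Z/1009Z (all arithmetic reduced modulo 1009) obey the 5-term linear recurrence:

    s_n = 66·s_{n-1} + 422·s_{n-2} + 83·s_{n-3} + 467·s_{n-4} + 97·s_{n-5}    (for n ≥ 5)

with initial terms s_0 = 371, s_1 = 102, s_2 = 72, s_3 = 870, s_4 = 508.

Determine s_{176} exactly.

767

s_5 = 66·508 + 422·870 + 83·72 + 467·102 + 97·371 = 900
s_6 = 66·900 + 422·508 + 83·870 + 467·72 + 97·102 = 30
s_7 = 66·30 + 422·900 + 83·508 + 467·870 + 97·72 = 757
s_8 = 66·757 + 422·30 + 83·900 + 467·508 + 97·870 = 862
s_9 = 66·862 + 422·757 + 83·30 + 467·900 + 97·508 = 852
s_10 = 66·852 + 422·862 + 83·757 + 467·30 + 97·900 = 935
Continuing the recurrence:
  s_11 = 660;  s_12 = 45;  s_13 = 96;  s_14 = 49;  s_15 = 418;  s_16 = 9
  s_17 = 202;  s_18 = 272;  s_19 = 193;  s_20 = 354;  s_21 = 613;  s_22 = 342
  s_23 = 348;  s_24 = 628;  s_25 = 511;  s_26 = 932;  s_27 = 288;  s_28 = 791
  s_29 = 746;  s_30 = 806;  s_31 = 693;  s_32 = 588;  s_33 = 926;  s_34 = 263
  s_35 = 88;  s_36 = 699;  s_37 = 276;  s_38 = 389;  s_39 = 394;  s_40 = 152
  s_41 = 673;  s_42 = 585;  s_43 = 1004;  s_44 = 938;  s_45 = 491;  s_46 = 472
  s_47 = 315;  s_48 = 60;  s_49 = 930;  s_50 = 503;  s_51 = 974;  s_52 = 643
  s_53 = 2;  s_54 = 392;  s_55 = 532;  s_56 = 151;  s_57 = 368;  s_58 = 616
  s_59 = 543;  s_60 = 459;  s_61 = 643;  s_62 = 182;  s_63 = 127;  s_64 = 970
  s_65 = 267;  s_66 = 657;  s_67 = 719;  s_68 = 942;  s_69 = 203;  s_70 = 153
  s_71 = 340;  s_72 = 40;  s_73 = 925;  s_74 = 537;  s_75 = 360;  s_76 = 434
  s_77 = 95;  s_78 = 816;  s_79 = 54;  s_80 = 107;  s_81 = 403;  s_82 = 363
  s_83 = 539;  s_84 = 950;  s_85 = 241;  s_86 = 179;  s_87 = 15;  s_88 = 181
  s_89 = 715;  s_90 = 726;  s_91 = 572;  s_92 = 86;  s_93 = 912;  s_94 = 434
  s_95 = 433;  s_96 = 657;  s_97 = 146;  s_98 = 499;  s_99 = 885;  s_100 = 310
  s_101 = 200;  s_102 = 530;  s_103 = 399;  s_104 = 781;  s_105 = 937;  s_106 = 286
  s_107 = 466;  s_108 = 6;  s_109 = 579;  s_110 = 166;  s_111 = 692;  s_112 = 904
  s_113 = 771;  s_114 = 942;  s_115 = 686;  s_116 = 202;  s_117 = 366;  s_118 = 973
  s_119 = 403;  s_120 = 860;  s_121 = 664;  s_122 = 797;  s_123 = 652;  s_124 = 386
  s_125 = 502;  s_126 = 627;  s_127 = 108;  s_128 = 935;  s_129 = 360;  s_130 = 948
  s_131 = 757;  s_132 = 757;  s_133 = 615;  s_134 = 483;  s_135 = 586;  s_136 = 69
  s_137 = 755;  s_138 = 121;  s_139 = 13;  s_140 = 841;  s_141 = 479;  s_142 = 729
  s_143 = 857;  s_144 = 855;  s_145 = 877;  s_146 = 917;  s_147 = 846;  s_148 = 114
  s_149 = 825;  s_150 = 973;  s_151 = 788;  s_152 = 449;  s_153 = 783;  s_154 = 479
  s_155 = 1007;  s_156 = 182;  s_157 = 35;  s_158 = 217;  s_159 = 935;  s_160 = 847
  s_161 = 0;  s_162 = 967;  s_163 = 543;  s_164 = 867;  s_165 = 792;  s_166 = 650
  s_167 = 364;  s_168 = 294;  s_169 = 859;  s_170 = 74;  s_171 = 251;  s_172 = 96
  s_173 = 184;  s_174 = 669
s_175 = 66·669 + 422·184 + 83·96 + 467·251 + 97·74 = 906
s_176 = 66·906 + 422·669 + 83·184 + 467·96 + 97·251 = 767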